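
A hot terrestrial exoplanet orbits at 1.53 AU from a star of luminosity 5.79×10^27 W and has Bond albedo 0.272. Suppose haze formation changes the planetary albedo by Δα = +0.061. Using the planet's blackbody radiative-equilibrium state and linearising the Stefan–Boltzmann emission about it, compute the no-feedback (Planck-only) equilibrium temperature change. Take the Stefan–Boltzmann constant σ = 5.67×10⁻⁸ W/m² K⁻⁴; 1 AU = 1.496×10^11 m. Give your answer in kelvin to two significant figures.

d = 1.53 × 1.496×10^11 m = 2.289×10^11 m.
S = L/(4πd²) = 8795 W/m².
Reference equilibrium: T_e = [S(1−α)/(4σ)]^(1/4) = 409.9 K.
ΔF = −(S/4)Δα = −(8795/4)×(+0.061) = -134.1 W/m².
Planck response: λ_P = 4σT_e³ = 4·5.67×10⁻⁸·(409.9)³ = 15.62 W/m²/K.
So ΔT₀ = -134.1/15.62 = -8.59 K.

-8.6 K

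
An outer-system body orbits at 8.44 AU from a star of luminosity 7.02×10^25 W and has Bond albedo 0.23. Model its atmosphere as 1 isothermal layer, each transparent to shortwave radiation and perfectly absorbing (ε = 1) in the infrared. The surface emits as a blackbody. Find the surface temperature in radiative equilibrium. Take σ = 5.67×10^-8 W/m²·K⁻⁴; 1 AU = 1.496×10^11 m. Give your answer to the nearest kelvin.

70 kelvin

Orbital distance: d = 8.44 AU = 1.263×10^12 m.
Flux at the orbit: S = L/(4πd²) = 7.02×10^25/(4π·(1.26×10^12)²) = 3.504 W/m².
Top-of-atmosphere balance: σT_e⁴ = S(1−α)/4 = 0.6745 W/m² → T_e = 58.73 K.
Layer-by-layer balance gives σT_s⁴ = (N+1)σT_e⁴, so T_s = 2^¼·58.73 = 69.84 K.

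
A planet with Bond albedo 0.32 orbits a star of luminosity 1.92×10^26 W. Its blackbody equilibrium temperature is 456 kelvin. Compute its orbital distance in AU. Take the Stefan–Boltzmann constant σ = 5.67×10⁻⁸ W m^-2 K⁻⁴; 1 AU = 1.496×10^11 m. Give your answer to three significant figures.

The flux needed for this T is 4σT⁴/(1−0.32) = 14420 W m^-2.
Then d = [L/(4πS)]^(1/2) = 3.255×10^10 m, i.e. 0.2176 AU.

0.218 AU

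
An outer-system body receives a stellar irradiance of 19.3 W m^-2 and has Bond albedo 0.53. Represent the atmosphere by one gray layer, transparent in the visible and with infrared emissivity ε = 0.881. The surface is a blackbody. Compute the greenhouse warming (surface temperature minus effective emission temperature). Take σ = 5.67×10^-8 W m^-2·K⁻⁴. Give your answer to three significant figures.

12.4 K

At the top of the atmosphere, σT_e⁴ = S(1−α)/4 = 2.268 W m^-2, giving T_e = 79.52 K.
The surface balance (absorbed SW + ε·downward IR = σT_s⁴) with T_a⁴ = T_s⁴/2 reduces to T_s = T_e·[2/(2−ε)]^¼ = 91.95 K.
T_s − T_e = 91.95 − 79.52 = 12.43 K.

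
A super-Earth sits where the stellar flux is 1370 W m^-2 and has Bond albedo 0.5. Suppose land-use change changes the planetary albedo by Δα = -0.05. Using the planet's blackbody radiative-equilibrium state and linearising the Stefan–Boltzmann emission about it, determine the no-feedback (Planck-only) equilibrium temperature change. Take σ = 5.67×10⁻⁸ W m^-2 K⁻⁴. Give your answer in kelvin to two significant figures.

The baseline emission temperature is T_e = 234.4 K.
TOA radiative forcing: ΔF = −S·Δα/4 = −1370·(-0.05)/4 = 17.12 W m^-2.
Linearising σT⁴ gives d(σT⁴)/dT = 4σT_e³ = 2.922 W m^-2 per K.
So ΔT₀ = 17.12/2.922 = 5.86 K.

5.9 K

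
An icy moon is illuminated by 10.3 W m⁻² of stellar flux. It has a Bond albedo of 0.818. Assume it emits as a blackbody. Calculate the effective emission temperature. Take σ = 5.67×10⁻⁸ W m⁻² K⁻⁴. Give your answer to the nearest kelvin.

Averaging over the sphere, the absorbed flux is S(1−α)/4 = 0.4687 W m⁻².
Balancing against σT⁴: T = (0.4687/5.67×10⁻⁸)^(1/4) = 53.62 K.

54 kelvin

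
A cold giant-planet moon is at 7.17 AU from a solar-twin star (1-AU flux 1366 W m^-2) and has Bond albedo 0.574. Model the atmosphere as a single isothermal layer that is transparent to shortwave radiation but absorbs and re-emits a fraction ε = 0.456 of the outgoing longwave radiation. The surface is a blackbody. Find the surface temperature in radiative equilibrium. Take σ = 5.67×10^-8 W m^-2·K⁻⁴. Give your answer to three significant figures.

Irradiance scales as 1/d², so S = 1366 W m^-2 × (1/7.17)² = 26.57 W m^-2.
At the top of the atmosphere, σT_e⁴ = S(1−α)/4 = 2.830 W m^-2, giving T_e = 84.05 K.
Surface balance with a leaky layer gives σT_s⁴ = σT_e⁴·2/(2−ε), so T_s = T_e·[2/(2−0.456)]^(1/4) = 89.67 K.

89.7 kelvin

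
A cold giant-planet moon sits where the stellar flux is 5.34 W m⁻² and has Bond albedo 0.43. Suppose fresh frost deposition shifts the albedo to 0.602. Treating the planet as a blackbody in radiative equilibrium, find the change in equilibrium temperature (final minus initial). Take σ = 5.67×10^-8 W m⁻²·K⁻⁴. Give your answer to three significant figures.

-5.20 K

Before: T₁ = [5.340·0.57/(4σ)]^(1/4) = 60.53 K.
Final:   T₂ = [S(1−0.602)/(4σ)]^(1/4) = 55.33 K.
Change: 55.33 − 60.53 = -5.198 K.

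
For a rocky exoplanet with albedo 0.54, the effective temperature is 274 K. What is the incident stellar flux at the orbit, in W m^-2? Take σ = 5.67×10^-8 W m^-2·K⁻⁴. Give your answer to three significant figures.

2780 W m^-2

Invert the energy balance for S: S = 4σT⁴/(1−α).
σT⁴ = 5.67×10⁻⁸·(274)⁴ = 319.6 W m^-2.
S = 4·319.6/0.46 = 2779 W m^-2.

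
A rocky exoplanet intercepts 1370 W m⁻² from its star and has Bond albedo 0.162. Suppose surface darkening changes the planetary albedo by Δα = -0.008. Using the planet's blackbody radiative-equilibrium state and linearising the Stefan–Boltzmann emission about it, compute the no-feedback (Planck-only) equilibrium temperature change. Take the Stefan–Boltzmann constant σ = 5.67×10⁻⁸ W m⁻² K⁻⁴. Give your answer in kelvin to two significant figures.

Reference equilibrium: T_e = [S(1−α)/(4σ)]^(1/4) = 266.7 K.
The change in absorbed flux is Δ[S(1−α)/4] = −SΔα/4 = 2.740 W m⁻².
Linearising σT⁴ gives d(σT⁴)/dT = 4σT_e³ = 4.304 W m⁻² per K.
So ΔT₀ = 2.740/4.304 = 0.637 K.

0.64 kelvin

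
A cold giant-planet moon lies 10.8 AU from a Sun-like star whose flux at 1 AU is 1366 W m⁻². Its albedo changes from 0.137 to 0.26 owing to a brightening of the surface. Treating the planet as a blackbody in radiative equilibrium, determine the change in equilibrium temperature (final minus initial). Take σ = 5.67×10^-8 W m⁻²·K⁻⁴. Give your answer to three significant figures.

Irradiance scales as 1/d², so S = 1366 W m⁻² × (1/10.8)² = 11.71 W m⁻².
With α = 0.137, T₁ = 81.70 K.
With α = 0.26, T₂ = 78.62 K.
ΔT = T₂ − T₁ = -3.081 K.

-3.08 kelvin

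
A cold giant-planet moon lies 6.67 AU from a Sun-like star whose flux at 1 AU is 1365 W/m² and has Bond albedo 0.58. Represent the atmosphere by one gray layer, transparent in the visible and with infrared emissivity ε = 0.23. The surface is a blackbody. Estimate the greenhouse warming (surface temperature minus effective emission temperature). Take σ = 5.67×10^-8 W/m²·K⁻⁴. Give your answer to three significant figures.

2.69 K

Flux at the orbit: S = 1365/(6.67)² = 30.68 W/m².
The planet radiates to space at T_e = [S(1−α)/(4σ)]^(1/4) = 86.82 K.
The surface balance (absorbed SW + ε·downward IR = σT_s⁴) with T_a⁴ = T_s⁴/2 reduces to T_s = T_e·[2/(2−ε)]^¼ = 89.51 K.
The atmosphere warms the surface by 2.693 K.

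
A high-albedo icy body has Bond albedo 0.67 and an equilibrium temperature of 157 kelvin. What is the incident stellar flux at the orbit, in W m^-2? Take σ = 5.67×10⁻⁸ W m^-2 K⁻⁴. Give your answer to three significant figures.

From S(1−α)/4 = σT⁴: S = 4σT⁴/(1−α).
The emitted flux is σT⁴ = 34.45 W m^-2.
S = 4·34.45/0.33 = 417.6 W m^-2.

418 W m^-2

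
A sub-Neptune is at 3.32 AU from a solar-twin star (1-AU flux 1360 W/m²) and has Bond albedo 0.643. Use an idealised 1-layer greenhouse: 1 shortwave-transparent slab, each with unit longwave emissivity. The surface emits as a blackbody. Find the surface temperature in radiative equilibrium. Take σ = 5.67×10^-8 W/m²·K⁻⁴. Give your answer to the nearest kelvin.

By the inverse-square law, S = 1360/3.32² = 123.4 W/m².
Top-of-atmosphere balance: σT_e⁴ = S(1−α)/4 = 11.01 W/m² → T_e = 118.1 K.
With N = 1 opaque layers, T_s = (N+1)^(1/4)·T_e = 2^(1/4)·118.1 = 140.4 K.

140 kelvin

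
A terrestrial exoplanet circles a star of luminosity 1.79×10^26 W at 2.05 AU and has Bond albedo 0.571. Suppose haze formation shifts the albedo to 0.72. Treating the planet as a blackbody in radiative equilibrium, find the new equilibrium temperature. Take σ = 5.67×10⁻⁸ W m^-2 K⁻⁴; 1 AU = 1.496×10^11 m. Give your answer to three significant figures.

117 K

d = 2.05 × 1.496×10^11 m = 3.067×10^11 m.
Flux at the orbit: S = L/(4πd²) = 1.79×10^26/(4π·(3.07×10^11)²) = 151.5 W m^-2.
New equilibrium: T₂ = [(1−0.72)·151.5/(4σ)]^(1/4) = 116.9 K.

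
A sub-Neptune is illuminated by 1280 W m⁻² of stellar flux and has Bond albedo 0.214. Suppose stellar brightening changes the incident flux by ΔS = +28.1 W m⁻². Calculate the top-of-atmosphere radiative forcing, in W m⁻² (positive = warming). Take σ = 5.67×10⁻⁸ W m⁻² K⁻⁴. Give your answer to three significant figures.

TOA radiative forcing: ΔF = (1−α)ΔS/4 = 0.786·(+28.1)/4 = 5.522 W m⁻².

5.52 W m⁻²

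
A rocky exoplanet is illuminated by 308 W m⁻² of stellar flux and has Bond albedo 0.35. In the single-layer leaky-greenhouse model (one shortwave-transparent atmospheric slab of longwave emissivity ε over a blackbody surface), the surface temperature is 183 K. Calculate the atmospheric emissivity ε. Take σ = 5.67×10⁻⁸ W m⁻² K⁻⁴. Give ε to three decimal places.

0.426

TOA balance gives T_e = 172.4 K.
Inverting T_s⁴ = 2T_e⁴/(2−ε): (T_e/T_s)⁴ = 0.7871, so ε = 2(1 − 0.7871) = 0.4258.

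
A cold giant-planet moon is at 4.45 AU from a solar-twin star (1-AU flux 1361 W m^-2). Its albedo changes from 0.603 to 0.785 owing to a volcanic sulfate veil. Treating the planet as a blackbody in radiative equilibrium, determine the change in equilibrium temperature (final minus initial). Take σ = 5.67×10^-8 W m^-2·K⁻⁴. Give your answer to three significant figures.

By the inverse-square law, S = 1361/4.45² = 68.73 W m^-2.
Before: T₁ = [68.73·0.397/(4σ)]^(1/4) = 104.7 K.
Final:   T₂ = [S(1−0.785)/(4σ)]^(1/4) = 89.84 K.
Change: 89.84 − 104.7 = -14.89 K.

-14.9 K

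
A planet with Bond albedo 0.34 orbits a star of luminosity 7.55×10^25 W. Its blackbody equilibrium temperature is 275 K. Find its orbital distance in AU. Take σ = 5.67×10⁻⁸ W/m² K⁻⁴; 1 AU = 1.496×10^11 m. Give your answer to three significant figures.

The flux needed for this T is 4σT⁴/(1−0.34) = 1965 W/m².
Then d = [L/(4πS)]^(1/2) = 5.529×10^10 m, i.e. 0.3696 AU.

0.370 AU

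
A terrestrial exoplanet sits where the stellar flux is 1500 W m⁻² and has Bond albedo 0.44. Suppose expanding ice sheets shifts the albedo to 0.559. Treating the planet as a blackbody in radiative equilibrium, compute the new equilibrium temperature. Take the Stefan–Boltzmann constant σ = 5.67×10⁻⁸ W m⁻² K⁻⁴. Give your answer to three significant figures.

232 K

T₂ = [S(1−α₂)/(4σ)]^(1/4) = [1500·0.441/(4σ)]^(1/4) = 232.4 K.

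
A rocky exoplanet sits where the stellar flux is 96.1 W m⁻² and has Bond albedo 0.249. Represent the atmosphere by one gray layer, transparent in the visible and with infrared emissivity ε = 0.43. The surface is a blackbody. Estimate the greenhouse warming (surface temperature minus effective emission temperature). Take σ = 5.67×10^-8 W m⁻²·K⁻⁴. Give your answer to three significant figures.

Effective emission temperature (TOA balance): σT_e⁴ = S(1−α)/4 = 18.04 W m⁻² → T_e = 133.6 K.
Surface balance with a leaky layer gives σT_s⁴ = σT_e⁴·2/(2−ε), so T_s = T_e·[2/(2−0.43)]^(1/4) = 141.9 K.
T_s − T_e = 141.9 − 133.6 = 8.332 K.

8.33 K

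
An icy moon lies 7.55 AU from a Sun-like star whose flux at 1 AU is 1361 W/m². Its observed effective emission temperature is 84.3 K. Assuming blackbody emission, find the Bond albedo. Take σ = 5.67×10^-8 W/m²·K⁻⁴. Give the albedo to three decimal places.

0.520

Flux at the orbit: S = 1361/(7.55)² = 23.88 W/m².
From σT⁴ = S(1−α)/4 we invert for α: 1−α = 4σT⁴/S.
4σT⁴ = 4·5.67×10⁻⁸·(84.3)⁴ = 11.45 W/m².
1−α = 11.45/23.88 = 0.4797, so α = 0.5203.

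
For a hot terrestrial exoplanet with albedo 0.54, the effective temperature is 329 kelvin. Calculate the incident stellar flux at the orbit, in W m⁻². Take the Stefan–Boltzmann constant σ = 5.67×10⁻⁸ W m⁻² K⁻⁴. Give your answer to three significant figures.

5780 W m⁻²

From S(1−α)/4 = σT⁴: S = 4σT⁴/(1−α).
σT⁴ = 5.67×10⁻⁸·(329)⁴ = 664.3 W m⁻².
S = 4·664.3/0.46 = 5777 W m⁻².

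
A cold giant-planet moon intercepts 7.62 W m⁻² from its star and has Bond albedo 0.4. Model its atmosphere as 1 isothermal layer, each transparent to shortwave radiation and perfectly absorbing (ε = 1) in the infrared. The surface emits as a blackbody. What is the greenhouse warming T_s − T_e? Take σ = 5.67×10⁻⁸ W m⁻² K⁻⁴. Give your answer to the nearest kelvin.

13 K

The effective emission temperature is T_e = [S(1−α)/(4σ)]^¼ = 67.01 K.
T_s = (N+1)^(1/4)·T_e = 79.68 K.
So the greenhouse effect raises the surface by 79.68 − 67.01 = 12.68 K.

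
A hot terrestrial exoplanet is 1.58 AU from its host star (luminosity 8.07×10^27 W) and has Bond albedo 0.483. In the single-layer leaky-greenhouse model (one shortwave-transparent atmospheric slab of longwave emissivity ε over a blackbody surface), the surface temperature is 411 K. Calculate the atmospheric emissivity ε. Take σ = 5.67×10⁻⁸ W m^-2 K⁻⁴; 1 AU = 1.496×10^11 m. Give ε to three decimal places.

0.163

Orbital distance: d = 1.58 AU = 2.364×10^11 m.
S = L/(4πd²) = 11490 W m^-2.
TOA balance gives T_e = 402.3 K.
T_s⁴ = T_e⁴·2/(2−ε) → ε = 2 − 2(T_e/T_s)⁴ = 2 − 2·(402.3/411)⁴ = 0.1635.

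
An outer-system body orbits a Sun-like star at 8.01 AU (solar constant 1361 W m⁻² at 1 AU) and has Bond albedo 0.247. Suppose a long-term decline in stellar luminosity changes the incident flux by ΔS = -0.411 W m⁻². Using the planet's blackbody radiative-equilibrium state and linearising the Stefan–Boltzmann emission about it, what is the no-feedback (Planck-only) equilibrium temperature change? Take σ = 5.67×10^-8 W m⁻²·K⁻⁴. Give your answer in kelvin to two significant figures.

-0.44 K

By the inverse-square law, S = 1361/8.01² = 21.21 W m⁻².
The baseline emission temperature is T_e = 91.61 K.
ΔF = Δ[S(1−α)]/4 = (1−0.247)·-0.411/4 = -0.07737 W m⁻².
The Planck feedback parameter is 4σT_e³ = 0.1744 W m⁻²/K.
ΔT₀ = ΔF/λ_P = -0.07737/0.1744 = -0.444 K.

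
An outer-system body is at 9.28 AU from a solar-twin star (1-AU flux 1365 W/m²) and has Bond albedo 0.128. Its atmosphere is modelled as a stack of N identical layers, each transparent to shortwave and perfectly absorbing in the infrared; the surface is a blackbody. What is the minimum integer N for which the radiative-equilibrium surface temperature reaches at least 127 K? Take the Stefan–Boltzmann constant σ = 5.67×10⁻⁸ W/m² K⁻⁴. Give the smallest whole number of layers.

Flux at the orbit: S = 1365/(9.28)² = 15.85 W/m².
OLR = S(1−α)/4 = 3.455 W/m²; the top layer radiates at T_e = 88.35 K.
T_s = (N+1)^(1/4)·T_e ≥ 127 K requires N+1 ≥ (T_s/T_e)⁴ = (127/88.35)⁴ = 4.269.
So N ≥ 3.269; the smallest integer is N = 4.

4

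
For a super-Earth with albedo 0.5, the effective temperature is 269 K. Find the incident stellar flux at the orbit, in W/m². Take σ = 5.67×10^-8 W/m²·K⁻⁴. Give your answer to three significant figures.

From S(1−α)/4 = σT⁴: S = 4σT⁴/(1−α).
σT⁴ = 5.67×10⁻⁸·(269)⁴ = 296.9 W/m².
So S = 4×296.9/(1−0.5) = 2375 W/m².

2380 W/m²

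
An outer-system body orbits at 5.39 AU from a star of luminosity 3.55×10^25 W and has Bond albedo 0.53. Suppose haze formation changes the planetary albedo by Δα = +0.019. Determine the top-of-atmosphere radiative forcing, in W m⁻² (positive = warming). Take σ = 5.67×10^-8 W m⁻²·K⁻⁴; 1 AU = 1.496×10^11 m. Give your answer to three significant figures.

Orbital distance: d = 5.39 AU = 8.063×10^11 m.
Flux at the orbit: S = L/(4πd²) = 3.55×10^25/(4π·(8.06×10^11)²) = 4.345 W m⁻².
ΔF = −(S/4)Δα = −(4.345/4)×(+0.019) = -0.02064 W m⁻².

-0.0206 W m⁻²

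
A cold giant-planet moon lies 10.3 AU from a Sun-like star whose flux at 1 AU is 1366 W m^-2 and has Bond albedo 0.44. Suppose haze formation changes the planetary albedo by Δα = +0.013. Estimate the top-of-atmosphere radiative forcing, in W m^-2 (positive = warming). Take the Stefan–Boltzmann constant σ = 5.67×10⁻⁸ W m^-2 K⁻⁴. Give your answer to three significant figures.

Flux at the orbit: S = 1366/(10.3)² = 12.88 W m^-2.
The change in absorbed flux is Δ[S(1−α)/4] = −SΔα/4 = -0.04185 W m^-2.

-0.0418 W m^-2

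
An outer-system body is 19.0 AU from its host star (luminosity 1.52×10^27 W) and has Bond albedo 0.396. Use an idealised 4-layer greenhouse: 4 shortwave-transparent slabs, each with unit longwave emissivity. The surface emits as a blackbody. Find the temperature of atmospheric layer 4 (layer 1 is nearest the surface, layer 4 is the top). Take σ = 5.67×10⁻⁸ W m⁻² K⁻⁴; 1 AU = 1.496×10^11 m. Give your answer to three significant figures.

79.5 K

d = 19.0 × 1.496×10^11 m = 2.842×10^12 m.
Spreading L over a sphere of radius d: S = 1.52×10^27/(4π·2.84×10^12²) = 14.97 W m⁻².
OLR = S(1−α)/4 = 2.261 W m⁻²; the top layer radiates at T_e = 79.46 K.
The net upward flux σT_e⁴ is constant between every pair of levels, so T_k⁴ = (N+1−k)T_e⁴.
With k = 4: T_4 = (4+1−4)^¼·79.46 K = 79.46 K.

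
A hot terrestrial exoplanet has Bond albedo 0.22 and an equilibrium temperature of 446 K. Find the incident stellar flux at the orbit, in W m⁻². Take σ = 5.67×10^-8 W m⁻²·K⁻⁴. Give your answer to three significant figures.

From S(1−α)/4 = σT⁴: S = 4σT⁴/(1−α).
The emitted flux is σT⁴ = 2243 W m⁻².
So S = 4×2243/(1−0.22) = 11510 W m⁻².

11500 W m⁻²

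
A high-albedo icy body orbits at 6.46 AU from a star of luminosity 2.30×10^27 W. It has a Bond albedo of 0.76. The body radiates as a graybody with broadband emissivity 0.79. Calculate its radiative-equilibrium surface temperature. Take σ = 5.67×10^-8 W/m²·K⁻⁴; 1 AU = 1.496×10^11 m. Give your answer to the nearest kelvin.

d = 6.46 × 1.496×10^11 m = 9.664×10^11 m.
S = L/(4πd²) = 196.0 W/m².
Absorbed flux (global mean): S(1−α)/4 = 196.0·0.24/4 = 11.76 W/m².
Radiative balance εσT⁴ = 11.76 gives T = [11.76/(0.79·σ)]^(1/4) = 127.3 K.

127 K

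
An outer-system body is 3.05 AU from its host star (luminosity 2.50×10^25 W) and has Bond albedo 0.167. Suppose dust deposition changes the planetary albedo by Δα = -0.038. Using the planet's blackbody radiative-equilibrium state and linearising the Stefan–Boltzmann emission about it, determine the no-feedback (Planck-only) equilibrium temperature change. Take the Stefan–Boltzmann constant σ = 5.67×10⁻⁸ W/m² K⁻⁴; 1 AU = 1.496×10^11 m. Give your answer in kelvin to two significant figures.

0.88 K

Orbital distance: d = 3.05 AU = 4.563×10^11 m.
S = L/(4πd²) = 9.556 W/m².
Unperturbed T_e = [9.556·(1−0.167)/(4σ)]^¼ = 76.97 K.
ΔF = −(S/4)Δα = −(9.556/4)×(-0.038) = 0.09078 W/m².
Linearising σT⁴ gives d(σT⁴)/dT = 4σT_e³ = 0.1034 W/m² per K.
Hence the no-feedback warming is ΔF/(4σT_e³) = 0.878 K.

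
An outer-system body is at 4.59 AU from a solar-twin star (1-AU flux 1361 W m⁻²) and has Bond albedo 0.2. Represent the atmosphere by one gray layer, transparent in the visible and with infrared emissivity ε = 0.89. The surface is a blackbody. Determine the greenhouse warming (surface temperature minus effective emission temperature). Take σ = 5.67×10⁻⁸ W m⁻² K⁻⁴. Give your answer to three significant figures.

19.5 K

Flux at the orbit: S = 1361/(4.59)² = 64.60 W m⁻².
The planet radiates to space at T_e = [S(1−α)/(4σ)]^(1/4) = 122.9 K.
Surface balance with a leaky layer gives σT_s⁴ = σT_e⁴·2/(2−ε), so T_s = T_e·[2/(2−0.89)]^(1/4) = 142.3 K.
T_s − T_e = 142.3 − 122.9 = 19.48 K.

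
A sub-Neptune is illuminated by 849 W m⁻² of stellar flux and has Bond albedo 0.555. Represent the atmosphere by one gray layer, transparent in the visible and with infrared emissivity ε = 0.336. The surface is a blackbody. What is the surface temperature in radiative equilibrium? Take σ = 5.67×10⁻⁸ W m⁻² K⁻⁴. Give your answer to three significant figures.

212 kelvin

Effective emission temperature (TOA balance): σT_e⁴ = S(1−α)/4 = 94.45 W m⁻² → T_e = 202.0 K.
Surface balance with a leaky layer gives σT_s⁴ = σT_e⁴·2/(2−ε), so T_s = T_e·[2/(2−0.336)]^(1/4) = 211.5 K.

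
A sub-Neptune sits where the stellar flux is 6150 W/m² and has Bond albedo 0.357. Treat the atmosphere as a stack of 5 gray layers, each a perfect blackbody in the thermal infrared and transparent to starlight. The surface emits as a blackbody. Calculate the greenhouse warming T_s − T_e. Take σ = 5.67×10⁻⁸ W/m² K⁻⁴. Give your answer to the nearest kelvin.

OLR = S(1−α)/4 = 988.6 W/m²; the top layer radiates at T_e = 363.4 K.
Surface: T_s = (6)^¼·T_e = 568.7 K.
So the greenhouse effect raises the surface by 568.7 − 363.4 = 205.3 K.

205 K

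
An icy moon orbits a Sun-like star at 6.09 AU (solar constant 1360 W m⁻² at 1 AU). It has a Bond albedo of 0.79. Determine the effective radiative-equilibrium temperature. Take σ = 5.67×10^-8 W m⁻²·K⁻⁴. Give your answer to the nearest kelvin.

By the inverse-square law, S = 1360/6.09² = 36.67 W m⁻².
The planet absorbs (1−α)S over its disc πR² and re-emits over 4πR², so the mean absorbed flux is (1−0.79)·36.67/4 = 1.925 W m⁻².
In equilibrium σT⁴ equals this, so T = 76.33 K.

76 K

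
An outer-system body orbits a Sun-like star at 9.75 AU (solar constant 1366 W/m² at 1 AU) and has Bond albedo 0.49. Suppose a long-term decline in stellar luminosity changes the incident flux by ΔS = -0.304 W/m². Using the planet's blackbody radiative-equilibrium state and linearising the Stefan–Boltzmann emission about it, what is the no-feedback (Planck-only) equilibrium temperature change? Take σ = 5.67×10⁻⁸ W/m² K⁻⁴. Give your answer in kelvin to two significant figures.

-0.40 kelvin

Irradiance scales as 1/d², so S = 1366 W/m² × (1/9.75)² = 14.37 W/m².
Reference equilibrium: T_e = [S(1−α)/(4σ)]^(1/4) = 75.39 K.
ΔF = Δ[S(1−α)]/4 = (1−0.49)·-0.304/4 = -0.03876 W/m².
The Planck feedback parameter is 4σT_e³ = 0.09720 W/m²/K.
Hence the no-feedback warming is ΔF/(4σT_e³) = -0.399 K.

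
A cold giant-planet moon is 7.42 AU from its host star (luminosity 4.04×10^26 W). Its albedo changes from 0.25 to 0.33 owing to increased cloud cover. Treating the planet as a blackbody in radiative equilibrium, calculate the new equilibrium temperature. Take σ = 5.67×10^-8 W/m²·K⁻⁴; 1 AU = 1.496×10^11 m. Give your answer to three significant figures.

Orbital distance: d = 7.42 AU = 1.110×10^12 m.
S = L/(4πd²) = 26.09 W/m².
T₂ = [S(1−α₂)/(4σ)]^(1/4) = [26.09·0.67/(4σ)]^(1/4) = 93.70 K.

93.7 K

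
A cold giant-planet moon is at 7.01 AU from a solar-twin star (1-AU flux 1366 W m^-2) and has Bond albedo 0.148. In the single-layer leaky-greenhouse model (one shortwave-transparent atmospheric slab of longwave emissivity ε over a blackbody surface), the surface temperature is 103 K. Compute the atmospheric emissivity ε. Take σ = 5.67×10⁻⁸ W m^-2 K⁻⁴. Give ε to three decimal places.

0.144

Flux at the orbit: S = 1366/(7.01)² = 27.80 W m^-2.
TOA balance gives T_e = 101.1 K.
Since (2−ε)/2 = (T_e/T_s)⁴ = 0.9278, ε = 0.1444.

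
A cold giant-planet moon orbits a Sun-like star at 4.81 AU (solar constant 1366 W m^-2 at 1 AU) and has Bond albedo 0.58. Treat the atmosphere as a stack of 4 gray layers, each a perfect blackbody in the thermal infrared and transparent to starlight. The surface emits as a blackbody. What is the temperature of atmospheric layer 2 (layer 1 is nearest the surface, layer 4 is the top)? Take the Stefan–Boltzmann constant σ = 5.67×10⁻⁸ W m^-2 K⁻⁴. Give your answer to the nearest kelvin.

135 K

Irradiance scales as 1/d², so S = 1366 W m^-2 × (1/4.81)² = 59.04 W m^-2.
The effective emission temperature is T_e = [S(1−α)/(4σ)]^¼ = 102.3 K.
Each opaque layer satisfies 2T_j⁴ = T_{j−1}⁴ + T_{j+1}⁴, giving T_k⁴ = (N+1−k)T_e⁴.
T_2 = (3)^(1/4)·102.3 = 134.6 K.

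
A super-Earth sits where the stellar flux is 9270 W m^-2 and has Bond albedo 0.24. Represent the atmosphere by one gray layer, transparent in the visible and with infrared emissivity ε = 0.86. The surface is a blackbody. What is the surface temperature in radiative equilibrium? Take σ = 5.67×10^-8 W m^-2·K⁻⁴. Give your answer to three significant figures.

483 K

At the top of the atmosphere, σT_e⁴ = S(1−α)/4 = 1761 W m^-2, giving T_e = 419.8 K.
The surface balance (absorbed SW + ε·downward IR = σT_s⁴) with T_a⁴ = T_s⁴/2 reduces to T_s = T_e·[2/(2−ε)]^¼ = 483.2 K.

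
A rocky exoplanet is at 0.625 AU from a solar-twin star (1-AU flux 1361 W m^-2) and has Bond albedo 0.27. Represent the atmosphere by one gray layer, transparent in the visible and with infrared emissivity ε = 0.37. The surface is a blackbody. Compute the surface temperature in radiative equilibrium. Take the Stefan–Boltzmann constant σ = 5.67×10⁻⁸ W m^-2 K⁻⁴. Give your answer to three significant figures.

By the inverse-square law, S = 1361/0.625² = 3484 W m^-2.
At the top of the atmosphere, σT_e⁴ = S(1−α)/4 = 635.9 W m^-2, giving T_e = 325.4 K.
Surface balance with a leaky layer gives σT_s⁴ = σT_e⁴·2/(2−ε), so T_s = T_e·[2/(2−0.37)]^(1/4) = 342.5 K.

342 kelvin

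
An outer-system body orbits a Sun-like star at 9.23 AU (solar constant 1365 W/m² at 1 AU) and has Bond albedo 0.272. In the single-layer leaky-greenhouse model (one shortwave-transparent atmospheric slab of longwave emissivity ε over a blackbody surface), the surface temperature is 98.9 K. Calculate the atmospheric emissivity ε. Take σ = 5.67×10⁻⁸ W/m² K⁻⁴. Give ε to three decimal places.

By the inverse-square law, S = 1365/9.23² = 16.02 W/m².
First, T_e = [16.02·(1−0.272)/(4σ)]^(1/4) = 84.68 K.
T_s⁴ = T_e⁴·2/(2−ε) → ε = 2 − 2(T_e/T_s)⁴ = 2 − 2·(84.68/98.9)⁴ = 0.9249.

0.925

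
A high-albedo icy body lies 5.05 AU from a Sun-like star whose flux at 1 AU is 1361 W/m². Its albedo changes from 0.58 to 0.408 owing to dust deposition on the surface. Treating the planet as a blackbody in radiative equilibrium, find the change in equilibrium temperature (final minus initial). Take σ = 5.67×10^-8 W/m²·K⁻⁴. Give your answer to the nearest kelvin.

Flux at the orbit: S = 1361/(5.05)² = 53.37 W/m².
Initial: T₁ = [S(1−0.58)/(4σ)]^(1/4) = 99.71 K.
With α = 0.408, T₂ = 108.6 K.
ΔT = T₂ − T₁ = 8.934 K.

9 kelvin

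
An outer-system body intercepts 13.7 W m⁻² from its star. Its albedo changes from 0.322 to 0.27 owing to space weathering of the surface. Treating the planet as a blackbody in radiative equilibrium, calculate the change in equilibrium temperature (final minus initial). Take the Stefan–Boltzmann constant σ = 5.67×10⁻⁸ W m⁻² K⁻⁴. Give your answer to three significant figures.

1.49 K

With α = 0.322, T₁ = 80.00 K.
After:  T₂ = [13.70·0.73/(4σ)]^(1/4) = 81.49 K.
ΔT = T₂ − T₁ = 1.492 K.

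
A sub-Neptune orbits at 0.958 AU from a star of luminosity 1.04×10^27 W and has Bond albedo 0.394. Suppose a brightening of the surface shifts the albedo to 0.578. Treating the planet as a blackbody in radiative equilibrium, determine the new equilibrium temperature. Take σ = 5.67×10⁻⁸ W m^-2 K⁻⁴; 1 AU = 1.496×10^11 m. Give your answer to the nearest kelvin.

294 K

d = 0.958 × 1.496×10^11 m = 1.433×10^11 m.
Flux at the orbit: S = L/(4πd²) = 1.04×10^27/(4π·(1.43×10^11)²) = 4029 W m^-2.
T₂ = [S(1−α₂)/(4σ)]^(1/4) = [4029·0.422/(4σ)]^(1/4) = 294.3 K.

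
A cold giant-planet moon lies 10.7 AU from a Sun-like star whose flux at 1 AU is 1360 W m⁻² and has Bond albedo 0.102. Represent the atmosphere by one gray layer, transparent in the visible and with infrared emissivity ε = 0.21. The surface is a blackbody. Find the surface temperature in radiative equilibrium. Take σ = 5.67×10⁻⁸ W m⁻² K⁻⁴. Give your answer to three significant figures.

By the inverse-square law, S = 1360/10.7² = 11.88 W m⁻².
The planet radiates to space at T_e = [S(1−α)/(4σ)]^(1/4) = 82.81 K.
For a single slab of emissivity ε, T_s⁴ = 2T_e⁴/(2−ε); thus T_s = 82.81·(1.117)^(1/4) = 85.14 K.

85.1 kelvin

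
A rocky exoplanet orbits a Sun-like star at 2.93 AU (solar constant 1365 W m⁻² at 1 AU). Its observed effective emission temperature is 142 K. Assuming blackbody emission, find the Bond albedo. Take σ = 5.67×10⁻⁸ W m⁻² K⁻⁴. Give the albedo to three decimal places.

0.420

Flux at the orbit: S = 1365/(2.93)² = 159.0 W m⁻².
From σT⁴ = S(1−α)/4 we invert for α: 1−α = 4σT⁴/S.
4σT⁴ = 4·5.67×10⁻⁸·(142)⁴ = 92.21 W m⁻².
1−α = 92.21/159.0 = 0.5800, so α = 0.4200.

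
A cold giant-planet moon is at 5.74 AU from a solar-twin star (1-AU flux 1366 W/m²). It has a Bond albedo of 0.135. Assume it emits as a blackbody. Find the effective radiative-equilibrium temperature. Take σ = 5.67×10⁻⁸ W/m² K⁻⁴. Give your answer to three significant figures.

Flux at the orbit: S = 1366/(5.74)² = 41.46 W/m².
Absorbed flux (global mean): S(1−α)/4 = 41.46·0.865/4 = 8.966 W/m².
Set σT⁴ = 8.966 → T = (8.966/σ)^(1/4) = 112.1 K.

112 K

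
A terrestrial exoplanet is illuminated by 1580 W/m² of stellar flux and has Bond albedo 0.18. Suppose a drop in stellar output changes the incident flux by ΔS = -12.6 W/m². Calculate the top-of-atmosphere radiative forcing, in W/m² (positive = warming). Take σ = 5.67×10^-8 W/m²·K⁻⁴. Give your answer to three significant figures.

-2.58 W/m²

Only a fraction (1−α) is absorbed and it's spread over 4πR², so ΔF = (1−α)ΔS/4 = -2.583 W/m².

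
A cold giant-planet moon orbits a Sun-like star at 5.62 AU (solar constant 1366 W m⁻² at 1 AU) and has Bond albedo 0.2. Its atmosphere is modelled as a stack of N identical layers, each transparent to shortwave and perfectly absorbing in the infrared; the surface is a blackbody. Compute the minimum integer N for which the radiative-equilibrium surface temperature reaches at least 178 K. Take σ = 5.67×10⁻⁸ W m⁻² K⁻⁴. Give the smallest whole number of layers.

6

By the inverse-square law, S = 1366/5.62² = 43.25 W m⁻².
OLR = S(1−α)/4 = 8.650 W m⁻²; the top layer radiates at T_e = 111.1 K.
Need (N+1)T_e⁴ ≥ T_s⁴, i.e. N+1 ≥ (178/111.1)⁴ = 6.580.
Rounding up, N = 6.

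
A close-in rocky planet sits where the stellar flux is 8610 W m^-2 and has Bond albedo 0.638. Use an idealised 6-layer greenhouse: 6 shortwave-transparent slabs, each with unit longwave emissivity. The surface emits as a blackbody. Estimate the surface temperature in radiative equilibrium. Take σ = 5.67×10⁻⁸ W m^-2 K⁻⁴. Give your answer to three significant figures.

OLR = S(1−α)/4 = 779.2 W m^-2; the top layer radiates at T_e = 342.4 K.
With N = 6 opaque layers, T_s = (N+1)^(1/4)·T_e = 7^(1/4)·342.4 = 556.9 K.

557 kelvin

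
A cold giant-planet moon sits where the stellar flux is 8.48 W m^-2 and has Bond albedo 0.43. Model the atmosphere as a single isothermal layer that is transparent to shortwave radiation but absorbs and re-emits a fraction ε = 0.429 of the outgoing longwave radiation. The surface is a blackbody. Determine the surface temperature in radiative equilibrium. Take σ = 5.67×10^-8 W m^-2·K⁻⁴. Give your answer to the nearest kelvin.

72 K

Effective emission temperature (TOA balance): σT_e⁴ = S(1−α)/4 = 1.208 W m^-2 → T_e = 67.94 K.
For a single slab of emissivity ε, T_s⁴ = 2T_e⁴/(2−ε); thus T_s = 67.94·(1.273)^(1/4) = 72.17 K.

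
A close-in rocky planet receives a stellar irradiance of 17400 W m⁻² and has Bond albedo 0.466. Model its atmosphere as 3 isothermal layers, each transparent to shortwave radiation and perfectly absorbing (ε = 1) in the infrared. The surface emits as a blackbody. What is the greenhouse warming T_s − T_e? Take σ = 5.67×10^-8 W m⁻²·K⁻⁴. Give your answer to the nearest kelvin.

OLR = S(1−α)/4 = 2323 W m⁻²; the top layer radiates at T_e = 449.9 K.
Surface: T_s = (4)^¼·T_e = 636.2 K.
Warming: T_s − T_e = 186.4 K.

186 K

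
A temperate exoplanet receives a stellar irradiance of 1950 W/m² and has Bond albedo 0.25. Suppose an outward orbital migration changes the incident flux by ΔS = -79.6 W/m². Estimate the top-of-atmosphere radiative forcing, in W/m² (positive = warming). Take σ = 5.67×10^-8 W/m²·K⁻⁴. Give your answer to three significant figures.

-14.9 W/m²

ΔF = Δ[S(1−α)]/4 = (1−0.25)·-79.6/4 = -14.92 W/m².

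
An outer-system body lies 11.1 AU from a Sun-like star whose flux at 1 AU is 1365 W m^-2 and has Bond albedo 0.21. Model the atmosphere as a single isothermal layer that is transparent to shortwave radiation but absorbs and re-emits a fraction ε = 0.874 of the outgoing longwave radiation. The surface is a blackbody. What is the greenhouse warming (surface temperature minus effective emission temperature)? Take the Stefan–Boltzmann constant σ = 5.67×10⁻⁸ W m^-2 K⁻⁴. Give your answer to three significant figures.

Flux at the orbit: S = 1365/(11.1)² = 11.08 W m^-2.
Effective emission temperature (TOA balance): σT_e⁴ = S(1−α)/4 = 2.188 W m^-2 → T_e = 78.82 K.
The surface balance (absorbed SW + ε·downward IR = σT_s⁴) with T_a⁴ = T_s⁴/2 reduces to T_s = T_e·[2/(2−ε)]^¼ = 90.99 K.
The atmosphere warms the surface by 12.17 K.

12.2 K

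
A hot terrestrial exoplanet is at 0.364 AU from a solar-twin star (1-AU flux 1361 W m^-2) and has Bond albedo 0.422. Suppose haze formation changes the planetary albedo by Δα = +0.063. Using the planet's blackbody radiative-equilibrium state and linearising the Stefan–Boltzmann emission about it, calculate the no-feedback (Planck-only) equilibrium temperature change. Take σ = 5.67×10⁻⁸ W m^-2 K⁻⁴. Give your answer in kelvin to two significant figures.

-11 kelvin

Irradiance scales as 1/d², so S = 1361 W m^-2 × (1/0.364)² = 10270 W m^-2.
The baseline emission temperature is T_e = 402.2 K.
The change in absorbed flux is Δ[S(1−α)/4] = −SΔα/4 = -161.8 W m^-2.
The Planck feedback parameter is 4σT_e³ = 14.76 W m^-2/K.
So ΔT₀ = -161.8/14.76 = -11.0 K.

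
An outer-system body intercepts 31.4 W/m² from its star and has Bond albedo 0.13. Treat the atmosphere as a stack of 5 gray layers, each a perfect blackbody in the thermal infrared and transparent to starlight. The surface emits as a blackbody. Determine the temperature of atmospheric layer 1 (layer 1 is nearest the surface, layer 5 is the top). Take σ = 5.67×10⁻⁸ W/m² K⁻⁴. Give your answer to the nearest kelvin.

157 K

OLR = S(1−α)/4 = 6.829 W/m²; the top layer radiates at T_e = 104.8 K.
Each opaque layer satisfies 2T_j⁴ = T_{j−1}⁴ + T_{j+1}⁴, giving T_k⁴ = (N+1−k)T_e⁴.
With k = 1: T_1 = (5+1−1)^¼·104.8 K = 156.7 K.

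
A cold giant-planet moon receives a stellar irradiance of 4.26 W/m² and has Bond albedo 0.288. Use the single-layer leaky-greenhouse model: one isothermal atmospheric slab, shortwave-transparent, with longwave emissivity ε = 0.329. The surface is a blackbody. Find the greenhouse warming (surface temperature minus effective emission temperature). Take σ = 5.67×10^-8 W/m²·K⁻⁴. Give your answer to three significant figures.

2.78 K

Effective emission temperature (TOA balance): σT_e⁴ = S(1−α)/4 = 0.7583 W/m² → T_e = 60.47 K.
The surface balance (absorbed SW + ε·downward IR = σT_s⁴) with T_a⁴ = T_s⁴/2 reduces to T_s = T_e·[2/(2−ε)]^¼ = 63.25 K.
T_s − T_e = 63.25 − 60.47 = 2.779 K.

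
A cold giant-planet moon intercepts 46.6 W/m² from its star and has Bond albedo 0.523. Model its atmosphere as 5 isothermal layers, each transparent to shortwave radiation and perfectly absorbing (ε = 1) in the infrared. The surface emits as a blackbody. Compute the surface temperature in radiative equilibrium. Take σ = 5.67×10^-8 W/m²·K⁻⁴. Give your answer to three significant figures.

156 kelvin

OLR = S(1−α)/4 = 5.557 W/m²; the top layer radiates at T_e = 99.50 K.
Layer-by-layer balance gives σT_s⁴ = (N+1)σT_e⁴, so T_s = 6^¼·99.50 = 155.7 K.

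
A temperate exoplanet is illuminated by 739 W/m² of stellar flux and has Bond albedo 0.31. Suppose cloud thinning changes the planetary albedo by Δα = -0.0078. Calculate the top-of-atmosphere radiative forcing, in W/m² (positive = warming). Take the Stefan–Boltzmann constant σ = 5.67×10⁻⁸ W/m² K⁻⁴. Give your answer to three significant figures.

1.44 W/m²

TOA radiative forcing: ΔF = −S·Δα/4 = −739.0·(-0.0078)/4 = 1.441 W/m².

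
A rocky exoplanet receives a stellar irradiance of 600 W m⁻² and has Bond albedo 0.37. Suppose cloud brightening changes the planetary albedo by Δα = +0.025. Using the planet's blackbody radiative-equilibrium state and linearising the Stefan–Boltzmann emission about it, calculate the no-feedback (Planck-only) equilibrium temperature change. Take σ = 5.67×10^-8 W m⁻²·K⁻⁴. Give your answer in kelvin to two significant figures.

-2.0 K

The baseline emission temperature is T_e = 202.1 K.
The change in absorbed flux is Δ[S(1−α)/4] = −SΔα/4 = -3.750 W m⁻².
The Planck feedback parameter is 4σT_e³ = 1.871 W m⁻²/K.
Hence the no-feedback warming is ΔF/(4σT_e³) = -2.00 K.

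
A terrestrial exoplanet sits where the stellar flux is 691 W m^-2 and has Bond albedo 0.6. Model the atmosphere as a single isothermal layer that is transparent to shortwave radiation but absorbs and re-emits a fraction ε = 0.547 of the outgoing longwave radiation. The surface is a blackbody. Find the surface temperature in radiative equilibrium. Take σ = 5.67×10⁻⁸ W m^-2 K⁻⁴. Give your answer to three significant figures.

Effective emission temperature (TOA balance): σT_e⁴ = S(1−α)/4 = 69.10 W m^-2 → T_e = 186.8 K.
The surface balance (absorbed SW + ε·downward IR = σT_s⁴) with T_a⁴ = T_s⁴/2 reduces to T_s = T_e·[2/(2−ε)]^¼ = 202.4 K.

202 kelvin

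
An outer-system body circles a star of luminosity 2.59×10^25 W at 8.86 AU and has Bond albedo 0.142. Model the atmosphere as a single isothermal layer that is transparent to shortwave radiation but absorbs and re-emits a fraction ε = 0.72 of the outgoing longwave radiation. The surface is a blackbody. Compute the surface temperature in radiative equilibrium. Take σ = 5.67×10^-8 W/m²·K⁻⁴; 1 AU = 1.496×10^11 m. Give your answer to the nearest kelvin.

51 kelvin

Orbital distance: d = 8.86 AU = 1.325×10^12 m.
Flux at the orbit: S = L/(4πd²) = 2.59×10^25/(4π·(1.33×10^12)²) = 1.173 W/m².
At the top of the atmosphere, σT_e⁴ = S(1−α)/4 = 0.2516 W/m², giving T_e = 45.90 K.
Surface balance with a leaky layer gives σT_s⁴ = σT_e⁴·2/(2−ε), so T_s = T_e·[2/(2−0.72)]^(1/4) = 51.32 K.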